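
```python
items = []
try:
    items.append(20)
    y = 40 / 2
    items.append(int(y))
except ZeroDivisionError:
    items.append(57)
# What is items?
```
[20, 20]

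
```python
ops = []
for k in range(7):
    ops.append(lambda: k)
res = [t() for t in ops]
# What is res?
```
[6, 6, 6, 6, 6, 6, 6]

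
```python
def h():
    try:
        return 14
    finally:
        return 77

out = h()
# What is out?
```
77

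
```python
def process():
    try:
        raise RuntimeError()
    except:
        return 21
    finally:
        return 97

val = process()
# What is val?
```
97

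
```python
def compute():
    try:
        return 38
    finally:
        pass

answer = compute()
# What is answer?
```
38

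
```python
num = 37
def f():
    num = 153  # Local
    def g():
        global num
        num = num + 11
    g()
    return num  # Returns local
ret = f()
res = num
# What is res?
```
48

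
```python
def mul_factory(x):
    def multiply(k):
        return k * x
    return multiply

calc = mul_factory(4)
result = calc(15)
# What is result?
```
60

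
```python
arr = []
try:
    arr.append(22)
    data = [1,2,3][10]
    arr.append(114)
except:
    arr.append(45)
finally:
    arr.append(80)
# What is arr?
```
[22, 45, 80]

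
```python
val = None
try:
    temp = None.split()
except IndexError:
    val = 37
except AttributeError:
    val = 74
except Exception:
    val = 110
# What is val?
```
74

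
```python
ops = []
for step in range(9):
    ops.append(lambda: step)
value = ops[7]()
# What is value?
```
8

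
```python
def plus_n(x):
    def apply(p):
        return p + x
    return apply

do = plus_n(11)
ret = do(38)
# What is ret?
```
49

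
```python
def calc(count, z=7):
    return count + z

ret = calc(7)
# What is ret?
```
14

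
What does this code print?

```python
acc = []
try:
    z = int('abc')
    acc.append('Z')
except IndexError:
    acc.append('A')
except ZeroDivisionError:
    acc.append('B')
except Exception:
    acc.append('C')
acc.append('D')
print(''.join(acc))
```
CD

ValueError not specifically caught, falls to Exception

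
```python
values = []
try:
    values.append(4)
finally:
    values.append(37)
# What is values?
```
[4, 37]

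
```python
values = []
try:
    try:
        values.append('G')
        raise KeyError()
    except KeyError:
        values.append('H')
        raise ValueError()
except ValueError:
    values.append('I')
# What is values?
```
['G', 'H', 'I']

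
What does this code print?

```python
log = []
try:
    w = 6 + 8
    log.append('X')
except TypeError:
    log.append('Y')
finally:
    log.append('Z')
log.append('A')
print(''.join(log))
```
XZA

finally runs after normal execution too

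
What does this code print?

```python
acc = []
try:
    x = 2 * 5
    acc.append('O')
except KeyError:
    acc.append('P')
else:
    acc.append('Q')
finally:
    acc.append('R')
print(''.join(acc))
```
OQR

else runs before finally when no exception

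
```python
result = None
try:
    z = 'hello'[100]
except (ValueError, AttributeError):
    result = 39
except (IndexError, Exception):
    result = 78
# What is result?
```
78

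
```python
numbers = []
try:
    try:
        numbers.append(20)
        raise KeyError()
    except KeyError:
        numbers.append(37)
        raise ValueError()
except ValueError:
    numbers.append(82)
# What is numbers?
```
[20, 37, 82]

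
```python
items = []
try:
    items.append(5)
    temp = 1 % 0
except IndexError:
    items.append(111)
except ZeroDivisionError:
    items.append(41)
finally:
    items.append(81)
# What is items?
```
[5, 41, 81]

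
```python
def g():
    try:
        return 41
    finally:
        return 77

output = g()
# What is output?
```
77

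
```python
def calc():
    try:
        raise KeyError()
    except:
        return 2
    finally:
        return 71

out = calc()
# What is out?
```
71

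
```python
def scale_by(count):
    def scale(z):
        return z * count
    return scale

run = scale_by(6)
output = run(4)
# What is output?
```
24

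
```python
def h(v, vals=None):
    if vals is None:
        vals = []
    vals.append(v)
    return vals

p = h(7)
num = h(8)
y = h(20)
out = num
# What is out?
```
[8]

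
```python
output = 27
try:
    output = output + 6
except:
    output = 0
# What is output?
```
33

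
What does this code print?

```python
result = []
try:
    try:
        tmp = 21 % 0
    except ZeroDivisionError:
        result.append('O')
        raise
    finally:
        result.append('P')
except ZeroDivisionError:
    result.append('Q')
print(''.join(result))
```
OPQ

finally runs before re-raised exception propagates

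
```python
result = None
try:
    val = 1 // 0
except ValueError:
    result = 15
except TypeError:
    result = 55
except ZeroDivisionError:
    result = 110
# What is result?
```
110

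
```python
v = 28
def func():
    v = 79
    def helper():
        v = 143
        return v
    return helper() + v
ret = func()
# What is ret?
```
222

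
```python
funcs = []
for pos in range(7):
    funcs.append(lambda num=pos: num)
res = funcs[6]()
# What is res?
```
6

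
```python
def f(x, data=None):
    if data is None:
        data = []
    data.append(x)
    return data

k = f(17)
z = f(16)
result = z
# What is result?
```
[16]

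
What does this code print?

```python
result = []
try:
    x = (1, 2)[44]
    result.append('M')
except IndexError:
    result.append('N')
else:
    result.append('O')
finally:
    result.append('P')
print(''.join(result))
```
NP

Exception: except runs, else skipped, finally runs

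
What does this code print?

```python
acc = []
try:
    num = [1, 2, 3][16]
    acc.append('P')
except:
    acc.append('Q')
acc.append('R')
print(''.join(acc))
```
QR

Exception raised in try, caught by bare except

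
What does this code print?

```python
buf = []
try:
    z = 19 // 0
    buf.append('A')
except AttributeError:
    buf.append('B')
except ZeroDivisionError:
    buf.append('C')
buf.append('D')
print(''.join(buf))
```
CD

ZeroDivisionError is caught by its specific handler, not AttributeError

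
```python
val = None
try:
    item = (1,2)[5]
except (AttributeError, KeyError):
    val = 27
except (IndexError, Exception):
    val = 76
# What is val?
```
76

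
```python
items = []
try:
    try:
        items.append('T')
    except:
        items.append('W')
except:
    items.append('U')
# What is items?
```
['T']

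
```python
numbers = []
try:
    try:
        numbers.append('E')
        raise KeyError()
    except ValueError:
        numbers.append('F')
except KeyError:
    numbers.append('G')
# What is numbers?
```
['E', 'G']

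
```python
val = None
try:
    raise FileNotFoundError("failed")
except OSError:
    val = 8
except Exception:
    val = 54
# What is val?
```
8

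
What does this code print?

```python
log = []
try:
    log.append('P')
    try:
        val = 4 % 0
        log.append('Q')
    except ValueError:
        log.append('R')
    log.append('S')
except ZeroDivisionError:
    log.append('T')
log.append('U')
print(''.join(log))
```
PTU

Inner handler doesn't match, propagates to outer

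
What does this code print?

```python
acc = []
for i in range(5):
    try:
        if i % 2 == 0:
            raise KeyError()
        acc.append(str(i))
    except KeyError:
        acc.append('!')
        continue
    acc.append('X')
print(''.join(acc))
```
!1X!3X!

continue in except skips rest of loop body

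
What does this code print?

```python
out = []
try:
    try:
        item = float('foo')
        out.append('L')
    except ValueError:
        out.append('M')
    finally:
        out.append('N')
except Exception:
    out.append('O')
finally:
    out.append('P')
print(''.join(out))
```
MNP

Both finally blocks run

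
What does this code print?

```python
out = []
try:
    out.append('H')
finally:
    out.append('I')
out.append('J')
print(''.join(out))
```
HIJ

try/finally without except, no exception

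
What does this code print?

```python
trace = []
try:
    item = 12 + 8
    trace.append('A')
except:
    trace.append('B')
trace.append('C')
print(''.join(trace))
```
AC

No exception, try block completes normally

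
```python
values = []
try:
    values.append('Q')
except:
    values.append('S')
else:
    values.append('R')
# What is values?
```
['Q', 'R']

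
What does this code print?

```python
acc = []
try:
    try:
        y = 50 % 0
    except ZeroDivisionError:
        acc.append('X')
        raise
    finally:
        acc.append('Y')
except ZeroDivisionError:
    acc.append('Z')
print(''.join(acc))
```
XYZ

finally runs before re-raised exception propagates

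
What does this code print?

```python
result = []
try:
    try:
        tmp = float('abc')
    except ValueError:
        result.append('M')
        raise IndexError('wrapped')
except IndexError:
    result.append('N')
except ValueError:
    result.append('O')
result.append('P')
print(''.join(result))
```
MNP

IndexError raised and caught, original ValueError not re-raised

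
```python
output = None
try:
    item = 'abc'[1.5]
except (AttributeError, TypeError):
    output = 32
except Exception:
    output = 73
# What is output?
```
32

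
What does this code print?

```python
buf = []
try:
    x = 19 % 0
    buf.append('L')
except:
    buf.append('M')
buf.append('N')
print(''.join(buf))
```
MN

Exception raised in try, caught by bare except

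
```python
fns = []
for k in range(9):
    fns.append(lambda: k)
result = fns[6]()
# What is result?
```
8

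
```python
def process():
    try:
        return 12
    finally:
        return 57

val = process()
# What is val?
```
57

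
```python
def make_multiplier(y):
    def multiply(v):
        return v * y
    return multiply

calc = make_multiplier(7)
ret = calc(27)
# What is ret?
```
189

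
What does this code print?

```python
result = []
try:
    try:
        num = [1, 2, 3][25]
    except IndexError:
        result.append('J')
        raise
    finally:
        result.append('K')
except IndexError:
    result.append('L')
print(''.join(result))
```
JKL

finally runs before re-raised exception propagates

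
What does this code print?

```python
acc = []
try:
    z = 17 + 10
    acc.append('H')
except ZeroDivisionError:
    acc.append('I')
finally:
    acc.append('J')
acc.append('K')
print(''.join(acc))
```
HJK

finally runs after normal execution too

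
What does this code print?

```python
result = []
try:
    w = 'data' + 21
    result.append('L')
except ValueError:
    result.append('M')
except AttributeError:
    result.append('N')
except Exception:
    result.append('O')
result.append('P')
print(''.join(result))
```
OP

TypeError not specifically caught, falls to Exception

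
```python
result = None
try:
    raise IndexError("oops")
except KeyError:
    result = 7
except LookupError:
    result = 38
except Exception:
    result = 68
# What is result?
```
38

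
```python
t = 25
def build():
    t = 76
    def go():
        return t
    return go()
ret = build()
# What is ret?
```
76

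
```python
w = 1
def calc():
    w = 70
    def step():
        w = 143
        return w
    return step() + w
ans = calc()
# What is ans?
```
213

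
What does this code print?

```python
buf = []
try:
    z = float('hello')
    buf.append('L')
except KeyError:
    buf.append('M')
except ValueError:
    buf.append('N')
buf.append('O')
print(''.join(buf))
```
NO

ValueError is caught by its specific handler, not KeyError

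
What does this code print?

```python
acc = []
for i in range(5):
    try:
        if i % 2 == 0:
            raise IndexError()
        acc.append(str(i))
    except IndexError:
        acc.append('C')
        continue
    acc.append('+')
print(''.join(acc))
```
C1+C3+C

continue in except skips rest of loop body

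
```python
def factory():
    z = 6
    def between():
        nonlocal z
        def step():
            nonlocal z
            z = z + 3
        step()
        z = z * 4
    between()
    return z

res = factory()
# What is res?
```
36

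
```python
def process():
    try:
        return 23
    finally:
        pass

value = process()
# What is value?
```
23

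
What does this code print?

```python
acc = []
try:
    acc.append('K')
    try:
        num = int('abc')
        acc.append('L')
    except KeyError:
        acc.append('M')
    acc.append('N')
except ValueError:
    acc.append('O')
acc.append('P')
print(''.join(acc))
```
KOP

Inner handler doesn't match, propagates to outer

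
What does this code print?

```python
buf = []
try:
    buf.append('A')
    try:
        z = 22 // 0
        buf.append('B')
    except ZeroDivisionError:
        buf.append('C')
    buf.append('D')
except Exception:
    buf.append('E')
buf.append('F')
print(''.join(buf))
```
ACDF

Inner exception caught by inner handler, outer continues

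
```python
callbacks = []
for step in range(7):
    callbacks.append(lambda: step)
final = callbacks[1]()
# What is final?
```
6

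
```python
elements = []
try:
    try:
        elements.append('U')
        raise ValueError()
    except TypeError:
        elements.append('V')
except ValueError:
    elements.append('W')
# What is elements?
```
['U', 'W']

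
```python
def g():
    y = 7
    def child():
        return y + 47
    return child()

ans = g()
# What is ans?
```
54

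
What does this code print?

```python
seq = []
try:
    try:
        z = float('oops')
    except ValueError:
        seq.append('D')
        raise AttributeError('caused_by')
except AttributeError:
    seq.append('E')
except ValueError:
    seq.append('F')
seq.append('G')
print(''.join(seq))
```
DEG

AttributeError raised and caught, original ValueError not re-raised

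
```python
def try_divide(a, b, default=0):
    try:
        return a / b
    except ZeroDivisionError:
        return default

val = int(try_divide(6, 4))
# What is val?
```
1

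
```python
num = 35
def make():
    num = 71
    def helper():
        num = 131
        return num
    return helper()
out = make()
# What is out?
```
131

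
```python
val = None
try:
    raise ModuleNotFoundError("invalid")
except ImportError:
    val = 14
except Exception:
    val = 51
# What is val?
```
14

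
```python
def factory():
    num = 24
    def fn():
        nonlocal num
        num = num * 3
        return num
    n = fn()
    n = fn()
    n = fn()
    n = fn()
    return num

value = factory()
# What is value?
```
1944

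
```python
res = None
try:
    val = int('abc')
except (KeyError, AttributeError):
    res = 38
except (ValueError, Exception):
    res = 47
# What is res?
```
47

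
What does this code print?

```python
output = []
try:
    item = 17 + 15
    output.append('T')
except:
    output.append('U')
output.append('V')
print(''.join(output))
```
TV

No exception, try block completes normally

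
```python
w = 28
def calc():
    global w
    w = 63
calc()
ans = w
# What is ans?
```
63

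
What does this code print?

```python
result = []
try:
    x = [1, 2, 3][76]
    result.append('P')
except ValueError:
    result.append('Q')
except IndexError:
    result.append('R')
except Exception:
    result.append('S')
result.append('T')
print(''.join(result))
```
RT

IndexError matches before generic Exception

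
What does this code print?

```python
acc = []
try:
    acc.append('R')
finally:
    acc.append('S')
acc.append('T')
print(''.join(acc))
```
RST

try/finally without except, no exception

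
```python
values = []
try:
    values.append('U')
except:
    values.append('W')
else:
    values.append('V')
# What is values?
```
['U', 'V']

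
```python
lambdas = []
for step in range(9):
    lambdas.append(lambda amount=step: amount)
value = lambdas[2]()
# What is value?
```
2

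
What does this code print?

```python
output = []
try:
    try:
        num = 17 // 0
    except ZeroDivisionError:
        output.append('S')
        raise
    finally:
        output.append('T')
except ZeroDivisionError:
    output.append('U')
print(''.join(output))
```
STU

finally runs before re-raised exception propagates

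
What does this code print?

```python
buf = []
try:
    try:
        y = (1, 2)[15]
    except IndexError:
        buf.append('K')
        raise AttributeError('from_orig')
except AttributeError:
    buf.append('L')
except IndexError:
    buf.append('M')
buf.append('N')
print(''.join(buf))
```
KLN

AttributeError raised and caught, original IndexError not re-raised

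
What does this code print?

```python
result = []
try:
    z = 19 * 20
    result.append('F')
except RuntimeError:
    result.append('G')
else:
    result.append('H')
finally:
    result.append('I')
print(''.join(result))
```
FHI

else runs before finally when no exception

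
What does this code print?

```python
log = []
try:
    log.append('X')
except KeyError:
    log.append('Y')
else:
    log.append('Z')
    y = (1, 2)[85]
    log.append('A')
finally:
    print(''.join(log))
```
XZ

Try succeeds, else appends 'Z', IndexError in else is uncaught, finally prints before exception propagates ('A' never appended)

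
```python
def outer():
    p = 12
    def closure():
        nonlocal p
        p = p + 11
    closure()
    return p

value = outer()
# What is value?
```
23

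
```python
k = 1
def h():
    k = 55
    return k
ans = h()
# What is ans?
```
55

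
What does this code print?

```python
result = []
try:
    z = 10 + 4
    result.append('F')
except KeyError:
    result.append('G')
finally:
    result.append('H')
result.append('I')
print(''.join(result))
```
FHI

finally runs after normal execution too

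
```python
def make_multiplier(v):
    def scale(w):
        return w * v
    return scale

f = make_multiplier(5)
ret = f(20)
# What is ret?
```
100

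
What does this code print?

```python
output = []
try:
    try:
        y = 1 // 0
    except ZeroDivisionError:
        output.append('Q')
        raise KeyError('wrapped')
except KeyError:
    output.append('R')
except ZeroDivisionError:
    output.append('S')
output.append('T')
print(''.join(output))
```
QRT

KeyError raised and caught, original ZeroDivisionError not re-raised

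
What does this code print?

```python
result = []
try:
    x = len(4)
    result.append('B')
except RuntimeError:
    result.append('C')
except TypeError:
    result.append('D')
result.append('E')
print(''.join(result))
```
DE

TypeError is caught by its specific handler, not RuntimeError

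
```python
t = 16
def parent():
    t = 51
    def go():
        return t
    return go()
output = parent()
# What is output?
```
51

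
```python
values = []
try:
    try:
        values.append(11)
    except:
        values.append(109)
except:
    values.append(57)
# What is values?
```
[11]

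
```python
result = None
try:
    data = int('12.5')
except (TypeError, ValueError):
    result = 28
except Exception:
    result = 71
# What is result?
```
28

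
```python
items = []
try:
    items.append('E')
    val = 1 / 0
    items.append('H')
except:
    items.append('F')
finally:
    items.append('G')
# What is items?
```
['E', 'F', 'G']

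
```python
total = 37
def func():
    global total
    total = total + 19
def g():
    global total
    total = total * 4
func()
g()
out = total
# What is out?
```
224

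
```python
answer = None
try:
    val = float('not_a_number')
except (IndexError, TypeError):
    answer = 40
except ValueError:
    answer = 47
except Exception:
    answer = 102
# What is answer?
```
47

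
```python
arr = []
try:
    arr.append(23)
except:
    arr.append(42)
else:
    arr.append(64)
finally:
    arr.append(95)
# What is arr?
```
[23, 64, 95]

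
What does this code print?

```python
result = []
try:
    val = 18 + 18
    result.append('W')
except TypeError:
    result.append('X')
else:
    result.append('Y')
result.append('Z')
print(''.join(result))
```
WYZ

else block runs when no exception occurs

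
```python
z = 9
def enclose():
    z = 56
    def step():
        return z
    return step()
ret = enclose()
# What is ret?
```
56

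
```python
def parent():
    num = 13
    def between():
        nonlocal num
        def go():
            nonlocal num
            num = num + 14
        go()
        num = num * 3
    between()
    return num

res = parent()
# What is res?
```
81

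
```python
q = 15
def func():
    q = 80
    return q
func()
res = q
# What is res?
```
15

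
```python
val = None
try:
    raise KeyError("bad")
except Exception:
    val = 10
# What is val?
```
10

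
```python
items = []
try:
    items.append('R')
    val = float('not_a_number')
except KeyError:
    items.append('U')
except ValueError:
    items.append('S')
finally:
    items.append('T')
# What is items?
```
['R', 'S', 'T']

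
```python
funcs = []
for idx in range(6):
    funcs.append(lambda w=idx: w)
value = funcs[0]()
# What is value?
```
0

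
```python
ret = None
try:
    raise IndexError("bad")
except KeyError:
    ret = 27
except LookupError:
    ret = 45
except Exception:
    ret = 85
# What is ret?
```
45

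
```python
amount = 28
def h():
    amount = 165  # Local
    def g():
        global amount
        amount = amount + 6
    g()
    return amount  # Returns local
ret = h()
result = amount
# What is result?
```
34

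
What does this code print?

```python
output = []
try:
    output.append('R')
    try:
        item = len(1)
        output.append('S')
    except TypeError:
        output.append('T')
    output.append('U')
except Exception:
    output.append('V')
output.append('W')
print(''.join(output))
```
RTUW

Inner exception caught by inner handler, outer continues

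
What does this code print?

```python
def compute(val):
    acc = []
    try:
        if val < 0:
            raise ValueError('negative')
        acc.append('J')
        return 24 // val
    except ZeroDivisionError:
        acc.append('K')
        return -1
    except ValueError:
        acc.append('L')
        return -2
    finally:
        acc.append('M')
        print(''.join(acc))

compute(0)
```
JKM

val=0 causes ZeroDivisionError, caught, finally prints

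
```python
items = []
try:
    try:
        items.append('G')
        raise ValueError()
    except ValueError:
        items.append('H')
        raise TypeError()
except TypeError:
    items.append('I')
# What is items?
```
['G', 'H', 'I']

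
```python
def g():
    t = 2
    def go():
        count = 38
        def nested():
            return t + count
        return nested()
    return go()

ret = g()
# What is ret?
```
40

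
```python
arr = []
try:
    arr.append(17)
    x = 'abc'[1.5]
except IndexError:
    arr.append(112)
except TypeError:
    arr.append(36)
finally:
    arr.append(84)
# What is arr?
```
[17, 36, 84]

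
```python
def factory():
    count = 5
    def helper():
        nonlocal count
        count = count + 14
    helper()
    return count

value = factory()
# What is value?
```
19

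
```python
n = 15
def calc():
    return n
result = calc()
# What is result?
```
15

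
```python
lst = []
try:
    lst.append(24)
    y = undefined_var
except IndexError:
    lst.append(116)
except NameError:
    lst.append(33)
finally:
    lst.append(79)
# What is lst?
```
[24, 33, 79]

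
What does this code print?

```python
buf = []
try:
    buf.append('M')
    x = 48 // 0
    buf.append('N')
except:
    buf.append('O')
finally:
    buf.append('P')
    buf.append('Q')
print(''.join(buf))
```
MOPQ

Code before exception runs, then except, then all of finally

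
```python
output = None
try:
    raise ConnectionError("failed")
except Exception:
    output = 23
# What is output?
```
23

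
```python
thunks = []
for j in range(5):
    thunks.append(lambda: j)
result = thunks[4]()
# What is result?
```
4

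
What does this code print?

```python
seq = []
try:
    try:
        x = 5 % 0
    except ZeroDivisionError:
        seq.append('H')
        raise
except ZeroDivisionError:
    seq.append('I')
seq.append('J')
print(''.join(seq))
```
HIJ

raise without argument re-raises current exception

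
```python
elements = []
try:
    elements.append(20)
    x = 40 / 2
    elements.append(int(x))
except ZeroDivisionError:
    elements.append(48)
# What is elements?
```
[20, 20]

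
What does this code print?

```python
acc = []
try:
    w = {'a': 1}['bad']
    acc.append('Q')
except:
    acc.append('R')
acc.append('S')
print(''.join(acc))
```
RS

Exception raised in try, caught by bare except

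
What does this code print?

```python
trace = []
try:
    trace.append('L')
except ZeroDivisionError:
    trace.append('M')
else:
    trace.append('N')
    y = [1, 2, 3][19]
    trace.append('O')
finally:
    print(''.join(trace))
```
LN

Try succeeds, else appends 'N', IndexError in else is uncaught, finally prints before exception propagates ('O' never appended)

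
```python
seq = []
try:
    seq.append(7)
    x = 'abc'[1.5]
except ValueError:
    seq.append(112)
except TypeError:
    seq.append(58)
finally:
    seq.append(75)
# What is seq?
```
[7, 58, 75]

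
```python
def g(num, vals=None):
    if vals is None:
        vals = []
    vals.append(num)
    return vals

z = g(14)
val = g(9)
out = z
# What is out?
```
[14]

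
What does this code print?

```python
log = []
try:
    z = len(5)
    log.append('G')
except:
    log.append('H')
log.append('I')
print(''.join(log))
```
HI

Exception raised in try, caught by bare except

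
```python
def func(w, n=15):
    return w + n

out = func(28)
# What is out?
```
43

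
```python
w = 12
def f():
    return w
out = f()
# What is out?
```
12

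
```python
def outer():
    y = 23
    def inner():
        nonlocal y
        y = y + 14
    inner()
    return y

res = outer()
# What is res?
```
37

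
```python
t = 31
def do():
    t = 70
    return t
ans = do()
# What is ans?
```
70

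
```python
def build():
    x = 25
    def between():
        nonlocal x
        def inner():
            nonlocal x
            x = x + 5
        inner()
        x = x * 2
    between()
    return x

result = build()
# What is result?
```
60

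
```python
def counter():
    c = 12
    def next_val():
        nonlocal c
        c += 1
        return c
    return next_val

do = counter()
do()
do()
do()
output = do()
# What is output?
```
16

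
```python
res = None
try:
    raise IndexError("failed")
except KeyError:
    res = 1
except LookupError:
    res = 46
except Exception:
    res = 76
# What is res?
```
46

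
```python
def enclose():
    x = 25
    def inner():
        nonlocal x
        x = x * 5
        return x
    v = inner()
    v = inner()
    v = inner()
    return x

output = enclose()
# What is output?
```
3125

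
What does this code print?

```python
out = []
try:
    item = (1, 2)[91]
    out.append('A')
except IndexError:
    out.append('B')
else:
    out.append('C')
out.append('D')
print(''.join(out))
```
BD

else block skipped when exception is caught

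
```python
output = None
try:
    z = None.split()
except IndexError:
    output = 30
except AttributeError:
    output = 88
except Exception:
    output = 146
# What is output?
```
88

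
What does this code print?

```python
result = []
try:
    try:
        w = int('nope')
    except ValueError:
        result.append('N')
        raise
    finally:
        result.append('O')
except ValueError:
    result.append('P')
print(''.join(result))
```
NOP

finally runs before re-raised exception propagates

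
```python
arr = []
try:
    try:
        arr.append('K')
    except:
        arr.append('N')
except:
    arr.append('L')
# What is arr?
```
['K']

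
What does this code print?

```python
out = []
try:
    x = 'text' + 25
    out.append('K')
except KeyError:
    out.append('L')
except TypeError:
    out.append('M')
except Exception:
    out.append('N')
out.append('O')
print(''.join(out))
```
MO

TypeError matches before generic Exception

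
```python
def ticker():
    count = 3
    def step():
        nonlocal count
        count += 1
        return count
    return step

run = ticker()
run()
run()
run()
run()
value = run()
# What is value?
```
8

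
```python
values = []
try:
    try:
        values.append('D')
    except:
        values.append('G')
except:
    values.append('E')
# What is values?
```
['D']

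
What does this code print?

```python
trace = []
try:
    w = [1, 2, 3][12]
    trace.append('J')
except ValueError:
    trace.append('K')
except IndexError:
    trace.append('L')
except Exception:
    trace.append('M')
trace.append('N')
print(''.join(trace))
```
LN

IndexError matches before generic Exception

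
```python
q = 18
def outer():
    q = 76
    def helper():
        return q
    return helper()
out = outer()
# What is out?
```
76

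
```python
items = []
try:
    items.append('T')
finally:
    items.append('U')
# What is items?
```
['T', 'U']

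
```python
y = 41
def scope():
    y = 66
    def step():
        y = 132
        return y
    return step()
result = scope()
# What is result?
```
132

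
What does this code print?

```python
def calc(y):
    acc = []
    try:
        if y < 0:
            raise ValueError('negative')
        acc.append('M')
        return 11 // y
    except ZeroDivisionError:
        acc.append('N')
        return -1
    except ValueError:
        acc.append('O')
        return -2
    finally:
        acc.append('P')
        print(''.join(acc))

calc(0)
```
MNP

y=0 causes ZeroDivisionError, caught, finally prints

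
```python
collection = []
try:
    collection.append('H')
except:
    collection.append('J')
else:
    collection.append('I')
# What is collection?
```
['H', 'I']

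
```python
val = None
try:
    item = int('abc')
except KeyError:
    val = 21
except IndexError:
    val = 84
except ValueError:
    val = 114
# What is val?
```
114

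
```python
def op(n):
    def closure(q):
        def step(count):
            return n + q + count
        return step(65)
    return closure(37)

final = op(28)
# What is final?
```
130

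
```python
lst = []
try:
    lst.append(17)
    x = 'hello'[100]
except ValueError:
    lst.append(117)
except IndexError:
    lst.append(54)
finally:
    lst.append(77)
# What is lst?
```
[17, 54, 77]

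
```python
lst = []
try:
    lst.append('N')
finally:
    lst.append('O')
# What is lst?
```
['N', 'O']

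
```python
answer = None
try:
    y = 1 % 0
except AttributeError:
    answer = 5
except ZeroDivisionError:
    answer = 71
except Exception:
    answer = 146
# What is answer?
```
71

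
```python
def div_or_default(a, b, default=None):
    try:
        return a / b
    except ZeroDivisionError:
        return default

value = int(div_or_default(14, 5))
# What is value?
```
2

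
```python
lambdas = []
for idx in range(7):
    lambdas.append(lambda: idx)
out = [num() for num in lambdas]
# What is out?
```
[6, 6, 6, 6, 6, 6, 6]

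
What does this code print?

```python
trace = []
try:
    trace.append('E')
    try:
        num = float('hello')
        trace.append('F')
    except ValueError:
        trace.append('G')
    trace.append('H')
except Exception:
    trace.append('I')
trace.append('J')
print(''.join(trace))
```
EGHJ

Inner exception caught by inner handler, outer continues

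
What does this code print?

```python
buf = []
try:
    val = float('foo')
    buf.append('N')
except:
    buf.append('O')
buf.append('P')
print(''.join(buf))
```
OP

Exception raised in try, caught by bare except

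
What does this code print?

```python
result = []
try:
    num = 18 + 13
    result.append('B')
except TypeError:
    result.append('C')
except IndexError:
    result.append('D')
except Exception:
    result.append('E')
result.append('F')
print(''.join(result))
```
BF

No exception, try block completes normally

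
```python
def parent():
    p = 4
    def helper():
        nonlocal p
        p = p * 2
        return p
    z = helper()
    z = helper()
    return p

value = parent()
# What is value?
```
16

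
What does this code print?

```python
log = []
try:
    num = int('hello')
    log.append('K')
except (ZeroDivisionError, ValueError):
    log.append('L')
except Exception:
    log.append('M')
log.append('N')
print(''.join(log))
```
LN

ValueError matches tuple containing it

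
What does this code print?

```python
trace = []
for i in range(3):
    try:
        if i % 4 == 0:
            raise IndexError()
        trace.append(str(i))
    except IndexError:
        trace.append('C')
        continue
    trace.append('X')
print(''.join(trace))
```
C1X2X

continue in except skips rest of loop body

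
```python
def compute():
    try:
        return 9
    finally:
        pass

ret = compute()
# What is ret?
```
9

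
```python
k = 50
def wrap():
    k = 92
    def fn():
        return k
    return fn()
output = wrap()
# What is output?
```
92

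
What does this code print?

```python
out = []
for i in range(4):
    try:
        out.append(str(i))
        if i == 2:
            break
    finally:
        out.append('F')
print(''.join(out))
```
0F1F2F

finally runs even when breaking out of loop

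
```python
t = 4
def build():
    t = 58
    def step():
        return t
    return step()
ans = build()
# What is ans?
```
58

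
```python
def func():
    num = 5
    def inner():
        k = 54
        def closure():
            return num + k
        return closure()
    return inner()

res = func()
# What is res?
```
59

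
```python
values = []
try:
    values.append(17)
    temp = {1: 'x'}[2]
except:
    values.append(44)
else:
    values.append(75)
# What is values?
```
[17, 44]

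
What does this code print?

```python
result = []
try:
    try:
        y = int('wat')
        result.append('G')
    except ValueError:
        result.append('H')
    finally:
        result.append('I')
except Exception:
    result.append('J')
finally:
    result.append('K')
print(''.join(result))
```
HIK

Both finally blocks run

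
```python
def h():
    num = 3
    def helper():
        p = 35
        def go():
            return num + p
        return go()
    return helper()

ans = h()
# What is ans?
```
38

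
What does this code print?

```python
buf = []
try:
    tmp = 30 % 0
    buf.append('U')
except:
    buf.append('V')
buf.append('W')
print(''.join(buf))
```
VW

Exception raised in try, caught by bare except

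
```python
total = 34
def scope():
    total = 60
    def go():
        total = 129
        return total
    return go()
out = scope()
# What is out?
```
129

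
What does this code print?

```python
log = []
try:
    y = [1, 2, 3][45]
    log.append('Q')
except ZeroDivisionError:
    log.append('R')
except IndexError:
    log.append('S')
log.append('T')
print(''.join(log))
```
ST

IndexError is caught by its specific handler, not ZeroDivisionError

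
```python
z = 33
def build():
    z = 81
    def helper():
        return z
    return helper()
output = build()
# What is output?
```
81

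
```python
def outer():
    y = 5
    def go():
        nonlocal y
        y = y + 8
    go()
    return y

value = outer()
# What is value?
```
13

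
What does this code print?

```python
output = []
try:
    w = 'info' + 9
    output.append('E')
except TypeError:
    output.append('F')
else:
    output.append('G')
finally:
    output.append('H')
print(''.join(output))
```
FH

Exception: except runs, else skipped, finally runs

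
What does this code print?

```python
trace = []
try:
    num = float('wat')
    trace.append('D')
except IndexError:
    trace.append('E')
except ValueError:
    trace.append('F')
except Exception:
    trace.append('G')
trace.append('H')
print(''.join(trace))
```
FH

ValueError matches before generic Exception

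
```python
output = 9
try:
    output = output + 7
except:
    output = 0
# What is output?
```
16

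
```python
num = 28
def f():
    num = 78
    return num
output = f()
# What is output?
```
78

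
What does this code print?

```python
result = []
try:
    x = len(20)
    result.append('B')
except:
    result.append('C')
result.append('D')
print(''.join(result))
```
CD

Exception raised in try, caught by bare except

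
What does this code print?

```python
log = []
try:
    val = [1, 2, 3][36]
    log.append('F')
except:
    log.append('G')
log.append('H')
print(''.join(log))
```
GH

Exception raised in try, caught by bare except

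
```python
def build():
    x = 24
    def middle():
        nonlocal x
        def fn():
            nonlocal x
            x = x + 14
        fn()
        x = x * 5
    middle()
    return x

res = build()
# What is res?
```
190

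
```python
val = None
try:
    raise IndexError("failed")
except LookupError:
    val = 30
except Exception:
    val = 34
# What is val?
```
30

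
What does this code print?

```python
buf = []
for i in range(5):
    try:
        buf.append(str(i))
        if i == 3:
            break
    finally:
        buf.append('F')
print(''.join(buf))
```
0F1F2F3F

finally runs even when breaking out of loop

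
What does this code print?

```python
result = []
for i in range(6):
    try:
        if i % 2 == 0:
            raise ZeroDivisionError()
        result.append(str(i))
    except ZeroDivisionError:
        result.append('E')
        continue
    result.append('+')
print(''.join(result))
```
E1+E3+E5+

continue in except skips rest of loop body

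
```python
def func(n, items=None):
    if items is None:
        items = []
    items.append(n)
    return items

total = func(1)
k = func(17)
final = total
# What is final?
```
[1]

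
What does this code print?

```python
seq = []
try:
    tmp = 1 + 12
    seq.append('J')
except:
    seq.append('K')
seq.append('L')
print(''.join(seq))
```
JL

No exception, try block completes normally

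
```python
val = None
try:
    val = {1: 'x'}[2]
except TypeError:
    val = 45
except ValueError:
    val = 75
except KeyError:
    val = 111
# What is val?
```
111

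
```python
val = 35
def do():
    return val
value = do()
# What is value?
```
35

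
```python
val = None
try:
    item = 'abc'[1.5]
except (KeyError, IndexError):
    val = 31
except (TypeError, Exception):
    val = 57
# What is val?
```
57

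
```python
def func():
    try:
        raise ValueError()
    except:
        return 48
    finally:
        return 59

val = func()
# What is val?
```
59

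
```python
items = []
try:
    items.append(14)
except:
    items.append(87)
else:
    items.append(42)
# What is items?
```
[14, 42]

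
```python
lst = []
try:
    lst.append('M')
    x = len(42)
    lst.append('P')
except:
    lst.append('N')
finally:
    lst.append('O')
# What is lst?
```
['M', 'N', 'O']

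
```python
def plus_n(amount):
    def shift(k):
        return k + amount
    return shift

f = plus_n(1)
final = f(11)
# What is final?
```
12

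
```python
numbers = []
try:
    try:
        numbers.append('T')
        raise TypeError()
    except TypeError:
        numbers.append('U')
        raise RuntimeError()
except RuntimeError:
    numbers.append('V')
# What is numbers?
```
['T', 'U', 'V']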